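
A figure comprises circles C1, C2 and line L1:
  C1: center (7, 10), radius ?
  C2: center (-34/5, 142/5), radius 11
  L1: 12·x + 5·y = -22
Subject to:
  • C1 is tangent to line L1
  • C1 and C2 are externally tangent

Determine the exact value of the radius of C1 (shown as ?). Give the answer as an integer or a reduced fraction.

1. [C1‖L1]  r_C1² − 144 = 0  ⇒  r_C1 = 12 (r>0 drops 1)
2. [ext C1·C2]  r_C1² + 22r_C1 − 408 = 0  ⇒  r_C1 = 12 (r>0 drops 1)

12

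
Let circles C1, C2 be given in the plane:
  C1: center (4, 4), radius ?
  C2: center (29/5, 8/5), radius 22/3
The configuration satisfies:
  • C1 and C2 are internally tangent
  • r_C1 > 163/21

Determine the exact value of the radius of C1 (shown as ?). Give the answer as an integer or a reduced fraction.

31/3

1. [int C1,C2]  r_C1² − (44/3)r_C1 + 403/9 = 0  ⇒  r_C1 = 13/3 or 31/3
2. given r_C1 > 163/21: keep 31/3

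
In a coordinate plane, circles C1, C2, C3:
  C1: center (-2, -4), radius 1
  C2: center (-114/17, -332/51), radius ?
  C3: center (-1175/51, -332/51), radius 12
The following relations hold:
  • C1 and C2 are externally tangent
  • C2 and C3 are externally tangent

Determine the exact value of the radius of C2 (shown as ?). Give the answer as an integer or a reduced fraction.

13/3

1. [ext C1·C2]  r_C2² + 2r_C2 − 247/9 = 0  ⇒  r_C2 = 13/3 (r>0 drops 1)
2. [ext C2·C3]  r_C2² + 24r_C2 − 1105/9 = 0  ⇒  r_C2 = 13/3 (r>0 drops 1)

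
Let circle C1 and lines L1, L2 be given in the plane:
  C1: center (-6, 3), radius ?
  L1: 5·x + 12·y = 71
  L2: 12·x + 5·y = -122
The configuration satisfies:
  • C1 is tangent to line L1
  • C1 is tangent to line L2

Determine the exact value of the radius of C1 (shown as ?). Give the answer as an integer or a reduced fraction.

1. [C1‖L1]  r_C1² − 25 = 0  ⇒  r_C1 = 5 (r>0 drops 1)
2. [C1‖L2]  r_C1² − 25 = 0  ⇒  r_C1 = 5 (r>0 drops 1)

5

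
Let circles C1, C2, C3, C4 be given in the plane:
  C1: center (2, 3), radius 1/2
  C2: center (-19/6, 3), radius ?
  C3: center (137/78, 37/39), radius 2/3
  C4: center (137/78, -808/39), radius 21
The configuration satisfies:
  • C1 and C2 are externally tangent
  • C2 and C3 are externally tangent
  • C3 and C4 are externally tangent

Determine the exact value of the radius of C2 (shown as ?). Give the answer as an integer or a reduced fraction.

14/3

1. [ext C1·C2]  r_C2² + 1r_C2 − 238/9 = 0  ⇒  r_C2 = 14/3 (r>0 drops 1)
2. [ext C2·C3]  r_C2² + (4/3)r_C2 − 28 = 0  ⇒  r_C2 = 14/3 (r>0 drops 1)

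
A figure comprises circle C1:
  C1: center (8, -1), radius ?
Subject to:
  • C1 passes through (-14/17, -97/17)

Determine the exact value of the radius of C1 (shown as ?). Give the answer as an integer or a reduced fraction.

10

1. [C1∋P]  r_C1² − 100 = 0  ⇒  r_C1 = 10 (r>0 drops 1)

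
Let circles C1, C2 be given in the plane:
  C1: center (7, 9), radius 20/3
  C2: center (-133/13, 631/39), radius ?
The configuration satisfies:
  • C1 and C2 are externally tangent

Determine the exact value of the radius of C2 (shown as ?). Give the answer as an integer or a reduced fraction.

1. [ext C1·C2]  r_C2² + (40/3)r_C2 − 304 = 0  ⇒  r_C2 = 12 (r>0 drops 1)

12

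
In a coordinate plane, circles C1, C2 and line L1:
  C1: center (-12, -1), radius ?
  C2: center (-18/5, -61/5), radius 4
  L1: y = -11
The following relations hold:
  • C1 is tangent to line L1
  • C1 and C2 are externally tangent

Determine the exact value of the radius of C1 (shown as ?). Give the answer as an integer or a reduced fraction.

1. [C1‖L1]  r_C1² − 100 = 0  ⇒  r_C1 = 10 (r>0 drops 1)
2. [ext C1·C2]  r_C1² + 8r_C1 − 180 = 0  ⇒  r_C1 = 10 (r>0 drops 1)

10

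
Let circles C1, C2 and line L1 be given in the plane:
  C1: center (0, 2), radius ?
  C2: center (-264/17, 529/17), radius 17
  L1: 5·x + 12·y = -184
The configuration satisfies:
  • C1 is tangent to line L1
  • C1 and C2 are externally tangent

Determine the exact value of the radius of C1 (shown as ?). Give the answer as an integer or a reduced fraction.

1. [C1‖L1]  r_C1² − 256 = 0  ⇒  r_C1 = 16 (r>0 drops 1)
2. [ext C1·C2]  r_C1² + 34r_C1 − 800 = 0  ⇒  r_C1 = 16 (r>0 drops 1)

16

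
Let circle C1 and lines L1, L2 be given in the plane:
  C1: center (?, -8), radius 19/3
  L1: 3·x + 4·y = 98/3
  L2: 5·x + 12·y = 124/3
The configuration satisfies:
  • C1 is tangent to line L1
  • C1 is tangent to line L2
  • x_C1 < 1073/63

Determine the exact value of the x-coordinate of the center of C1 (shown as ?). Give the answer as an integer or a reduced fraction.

1. [C1‖L1]  x_C1² − (388/9)x_C1 + 3179/9 = 0  ⇒  x_C1 = 11 or 289/9
2. [C1‖L2]  x_C1² − (824/15)x_C1 + 7249/15 = 0  ⇒  x_C1 = 11 or 659/15

11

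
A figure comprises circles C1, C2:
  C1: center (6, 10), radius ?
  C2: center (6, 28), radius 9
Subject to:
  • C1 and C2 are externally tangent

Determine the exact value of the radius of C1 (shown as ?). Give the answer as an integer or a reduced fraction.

1. [ext C1·C2]  r_C1² + 18r_C1 − 243 = 0  ⇒  r_C1 = 9 (r>0 drops 1)

9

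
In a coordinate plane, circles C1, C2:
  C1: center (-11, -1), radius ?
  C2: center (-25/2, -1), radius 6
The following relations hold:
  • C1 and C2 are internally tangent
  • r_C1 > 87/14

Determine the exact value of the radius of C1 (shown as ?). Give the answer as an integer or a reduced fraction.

1. [int C1,C2]  r_C1² − 12r_C1 + 135/4 = 0  ⇒  r_C1 = 9/2 or 15/2
2. given r_C1 > 87/14: keep 15/2

15/2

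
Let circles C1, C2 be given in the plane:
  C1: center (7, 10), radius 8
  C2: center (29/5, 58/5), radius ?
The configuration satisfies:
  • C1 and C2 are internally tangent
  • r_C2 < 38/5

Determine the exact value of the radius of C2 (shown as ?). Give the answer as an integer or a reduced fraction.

6

1. [int C1,C2]  r_C2² − 16r_C2 + 60 = 0  ⇒  r_C2 = 6 or 10
2. given r_C2 < 38/5: keep 6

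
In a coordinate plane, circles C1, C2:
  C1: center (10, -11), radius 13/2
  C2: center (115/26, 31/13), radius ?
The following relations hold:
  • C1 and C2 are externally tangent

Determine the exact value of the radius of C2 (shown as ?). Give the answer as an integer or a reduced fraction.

8

1. [ext C1·C2]  r_C2² + 13r_C2 − 168 = 0  ⇒  r_C2 = 8 (r>0 drops 1)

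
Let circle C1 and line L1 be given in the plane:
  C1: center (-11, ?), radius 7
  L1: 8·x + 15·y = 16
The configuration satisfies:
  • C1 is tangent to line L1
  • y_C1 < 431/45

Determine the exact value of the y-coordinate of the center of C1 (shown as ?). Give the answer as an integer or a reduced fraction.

1. [C1‖L1]  y_C1² − (208/15)y_C1 − 223/15 = 0  ⇒  y_C1 = -1 or 223/15
2. given y_C1 < 431/45: keep -1

-1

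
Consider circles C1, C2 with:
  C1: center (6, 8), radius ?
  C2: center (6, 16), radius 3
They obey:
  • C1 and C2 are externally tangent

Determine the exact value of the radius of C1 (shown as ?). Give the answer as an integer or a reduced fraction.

1. [ext C1·C2]  r_C1² + 6r_C1 − 55 = 0  ⇒  r_C1 = 5 (r>0 drops 1)

5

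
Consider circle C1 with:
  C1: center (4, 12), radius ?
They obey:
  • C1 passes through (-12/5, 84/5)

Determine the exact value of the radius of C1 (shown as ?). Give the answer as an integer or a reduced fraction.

1. [C1∋P]  r_C1² − 64 = 0  ⇒  r_C1 = 8 (r>0 drops 1)

8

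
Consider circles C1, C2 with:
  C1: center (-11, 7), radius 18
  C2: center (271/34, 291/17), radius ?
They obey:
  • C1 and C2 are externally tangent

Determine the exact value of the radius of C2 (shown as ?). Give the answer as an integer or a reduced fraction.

1. [ext C1·C2]  r_C2² + 36r_C2 − 553/4 = 0  ⇒  r_C2 = 7/2 (r>0 drops 1)

7/2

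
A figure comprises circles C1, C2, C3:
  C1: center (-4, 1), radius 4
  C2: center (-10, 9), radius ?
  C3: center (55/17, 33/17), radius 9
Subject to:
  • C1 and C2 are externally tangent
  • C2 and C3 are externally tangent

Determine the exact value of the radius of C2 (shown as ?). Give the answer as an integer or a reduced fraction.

6

1. [ext C1·C2]  r_C2² + 8r_C2 − 84 = 0  ⇒  r_C2 = 6 (r>0 drops 1)
2. [ext C2·C3]  r_C2² + 18r_C2 − 144 = 0  ⇒  r_C2 = 6 (r>0 drops 1)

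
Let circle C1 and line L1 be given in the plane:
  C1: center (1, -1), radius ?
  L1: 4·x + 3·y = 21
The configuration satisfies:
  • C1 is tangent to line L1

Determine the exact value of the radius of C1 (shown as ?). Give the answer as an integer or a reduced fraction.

1. [C1‖L1]  r_C1² − 16 = 0  ⇒  r_C1 = 4 (r>0 drops 1)

4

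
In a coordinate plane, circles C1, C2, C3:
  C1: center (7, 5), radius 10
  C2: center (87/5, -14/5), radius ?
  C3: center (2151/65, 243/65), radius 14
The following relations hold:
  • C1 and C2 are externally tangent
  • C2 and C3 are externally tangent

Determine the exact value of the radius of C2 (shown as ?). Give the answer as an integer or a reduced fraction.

1. [ext C1·C2]  r_C2² + 20r_C2 − 69 = 0  ⇒  r_C2 = 3 (r>0 drops 1)
2. [ext C2·C3]  r_C2² + 28r_C2 − 93 = 0  ⇒  r_C2 = 3 (r>0 drops 1)

3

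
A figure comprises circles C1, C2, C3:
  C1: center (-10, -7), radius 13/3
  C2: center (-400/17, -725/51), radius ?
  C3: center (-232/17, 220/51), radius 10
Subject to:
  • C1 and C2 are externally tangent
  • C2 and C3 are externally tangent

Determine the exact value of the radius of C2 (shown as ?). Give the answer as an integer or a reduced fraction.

11

1. [ext C1·C2]  r_C2² + (26/3)r_C2 − 649/3 = 0  ⇒  r_C2 = 11 (r>0 drops 1)
2. [ext C2·C3]  r_C2² + 20r_C2 − 341 = 0  ⇒  r_C2 = 11 (r>0 drops 1)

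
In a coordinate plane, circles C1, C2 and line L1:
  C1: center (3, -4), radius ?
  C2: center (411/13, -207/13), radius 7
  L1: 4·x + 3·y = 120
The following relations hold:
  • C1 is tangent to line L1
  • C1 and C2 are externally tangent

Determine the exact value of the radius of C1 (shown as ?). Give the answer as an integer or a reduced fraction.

24

1. [C1‖L1]  r_C1² − 576 = 0  ⇒  r_C1 = 24 (r>0 drops 1)
2. [ext C1·C2]  r_C1² + 14r_C1 − 912 = 0  ⇒  r_C1 = 24 (r>0 drops 1)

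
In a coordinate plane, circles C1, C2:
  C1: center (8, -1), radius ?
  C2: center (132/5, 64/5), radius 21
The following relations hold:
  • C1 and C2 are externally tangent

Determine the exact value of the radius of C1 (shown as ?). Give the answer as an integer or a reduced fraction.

2

1. [ext C1·C2]  r_C1² + 42r_C1 − 88 = 0  ⇒  r_C1 = 2 (r>0 drops 1)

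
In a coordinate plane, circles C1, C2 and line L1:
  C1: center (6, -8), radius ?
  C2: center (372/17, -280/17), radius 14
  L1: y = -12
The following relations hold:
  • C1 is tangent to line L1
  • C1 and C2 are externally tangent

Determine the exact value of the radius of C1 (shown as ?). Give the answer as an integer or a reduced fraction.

1. [C1‖L1]  r_C1² − 16 = 0  ⇒  r_C1 = 4 (r>0 drops 1)
2. [ext C1·C2]  r_C1² + 28r_C1 − 128 = 0  ⇒  r_C1 = 4 (r>0 drops 1)

4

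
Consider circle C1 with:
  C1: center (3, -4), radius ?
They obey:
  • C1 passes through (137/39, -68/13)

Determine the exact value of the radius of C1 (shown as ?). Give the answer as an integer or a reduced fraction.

4/3

1. [C1∋P]  r_C1² − 16/9 = 0  ⇒  r_C1 = 4/3 (r>0 drops 1)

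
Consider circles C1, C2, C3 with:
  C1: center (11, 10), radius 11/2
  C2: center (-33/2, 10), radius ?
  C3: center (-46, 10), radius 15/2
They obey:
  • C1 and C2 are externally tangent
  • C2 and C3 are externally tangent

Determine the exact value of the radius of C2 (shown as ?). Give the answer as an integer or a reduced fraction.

1. [ext C1·C2]  r_C2² + 11r_C2 − 726 = 0  ⇒  r_C2 = 22 (r>0 drops 1)
2. [ext C2·C3]  r_C2² + 15r_C2 − 814 = 0  ⇒  r_C2 = 22 (r>0 drops 1)

22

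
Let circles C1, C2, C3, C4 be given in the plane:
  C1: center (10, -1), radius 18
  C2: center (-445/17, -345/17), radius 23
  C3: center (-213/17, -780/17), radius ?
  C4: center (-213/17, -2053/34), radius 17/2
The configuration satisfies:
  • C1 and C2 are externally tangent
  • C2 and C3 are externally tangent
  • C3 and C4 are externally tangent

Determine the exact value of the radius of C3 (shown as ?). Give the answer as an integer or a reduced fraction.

6

1. [ext C2·C3]  r_C3² + 46r_C3 − 312 = 0  ⇒  r_C3 = 6 (r>0 drops 1)
2. [ext C3·C4]  r_C3² + 17r_C3 − 138 = 0  ⇒  r_C3 = 6 (r>0 drops 1)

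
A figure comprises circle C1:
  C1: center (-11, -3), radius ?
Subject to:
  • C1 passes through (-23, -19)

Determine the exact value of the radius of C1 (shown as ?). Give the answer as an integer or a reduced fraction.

20

1. [C1∋P]  r_C1² − 400 = 0  ⇒  r_C1 = 20 (r>0 drops 1)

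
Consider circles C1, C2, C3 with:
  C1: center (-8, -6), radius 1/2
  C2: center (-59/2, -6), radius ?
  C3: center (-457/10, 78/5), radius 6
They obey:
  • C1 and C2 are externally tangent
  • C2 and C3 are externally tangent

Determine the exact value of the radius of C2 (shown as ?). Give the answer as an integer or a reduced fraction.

1. [ext C1·C2]  r_C2² + 1r_C2 − 462 = 0  ⇒  r_C2 = 21 (r>0 drops 1)
2. [ext C2·C3]  r_C2² + 12r_C2 − 693 = 0  ⇒  r_C2 = 21 (r>0 drops 1)

21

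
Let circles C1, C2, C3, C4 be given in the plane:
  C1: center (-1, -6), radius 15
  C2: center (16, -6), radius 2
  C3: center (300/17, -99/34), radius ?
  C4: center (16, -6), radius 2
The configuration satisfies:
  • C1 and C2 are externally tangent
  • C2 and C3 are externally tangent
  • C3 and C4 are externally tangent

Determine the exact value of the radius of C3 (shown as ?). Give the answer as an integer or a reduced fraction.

1. [ext C2·C3]  r_C3² + 4r_C3 − 33/4 = 0  ⇒  r_C3 = 3/2 (r>0 drops 1)
2. [ext C3·C4]  r_C3² + 4r_C3 − 33/4 = 0  ⇒  r_C3 = 3/2 (r>0 drops 1)

3/2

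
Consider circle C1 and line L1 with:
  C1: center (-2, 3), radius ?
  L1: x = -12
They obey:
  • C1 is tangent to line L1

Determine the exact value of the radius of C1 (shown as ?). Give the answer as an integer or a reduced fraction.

1. [C1‖L1]  r_C1² − 100 = 0  ⇒  r_C1 = 10 (r>0 drops 1)

10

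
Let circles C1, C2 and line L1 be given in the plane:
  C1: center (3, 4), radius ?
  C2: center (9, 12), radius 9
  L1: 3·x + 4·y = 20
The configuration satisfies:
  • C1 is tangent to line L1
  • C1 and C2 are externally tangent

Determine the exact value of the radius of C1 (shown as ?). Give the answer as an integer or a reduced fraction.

1. [C1‖L1]  r_C1² − 1 = 0  ⇒  r_C1 = 1 (r>0 drops 1)
2. [ext C1·C2]  r_C1² + 18r_C1 − 19 = 0  ⇒  r_C1 = 1 (r>0 drops 1)

1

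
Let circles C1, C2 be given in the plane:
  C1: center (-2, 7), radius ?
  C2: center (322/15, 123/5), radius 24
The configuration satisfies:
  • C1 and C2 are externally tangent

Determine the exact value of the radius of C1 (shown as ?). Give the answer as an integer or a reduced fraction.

16/3

1. [ext C1·C2]  r_C1² + 48r_C1 − 2560/9 = 0  ⇒  r_C1 = 16/3 (r>0 drops 1)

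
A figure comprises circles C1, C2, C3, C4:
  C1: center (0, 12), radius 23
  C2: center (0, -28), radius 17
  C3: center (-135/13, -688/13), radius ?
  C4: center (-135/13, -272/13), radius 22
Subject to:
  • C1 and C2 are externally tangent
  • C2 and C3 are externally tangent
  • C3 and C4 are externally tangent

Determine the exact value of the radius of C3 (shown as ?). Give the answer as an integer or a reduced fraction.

1. [ext C2·C3]  r_C3² + 34r_C3 − 440 = 0  ⇒  r_C3 = 10 (r>0 drops 1)
2. [ext C3·C4]  r_C3² + 44r_C3 − 540 = 0  ⇒  r_C3 = 10 (r>0 drops 1)

10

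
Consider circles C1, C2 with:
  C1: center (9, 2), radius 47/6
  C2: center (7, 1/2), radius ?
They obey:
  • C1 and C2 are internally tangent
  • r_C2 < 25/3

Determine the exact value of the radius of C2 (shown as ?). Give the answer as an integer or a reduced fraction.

1. [int C1,C2]  r_C2² − (47/3)r_C2 + 496/9 = 0  ⇒  r_C2 = 16/3 or 31/3
2. given r_C2 < 25/3: keep 16/3

16/3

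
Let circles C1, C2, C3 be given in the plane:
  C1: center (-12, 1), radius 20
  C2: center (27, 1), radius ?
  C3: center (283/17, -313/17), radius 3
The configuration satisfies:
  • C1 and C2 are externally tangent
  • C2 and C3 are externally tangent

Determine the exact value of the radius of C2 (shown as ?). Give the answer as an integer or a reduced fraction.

19

1. [ext C1·C2]  r_C2² + 40r_C2 − 1121 = 0  ⇒  r_C2 = 19 (r>0 drops 1)
2. [ext C2·C3]  r_C2² + 6r_C2 − 475 = 0  ⇒  r_C2 = 19 (r>0 drops 1)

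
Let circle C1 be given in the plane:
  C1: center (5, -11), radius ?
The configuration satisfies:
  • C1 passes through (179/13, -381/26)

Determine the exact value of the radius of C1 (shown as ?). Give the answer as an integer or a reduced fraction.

1. [C1∋P]  r_C1² − 361/4 = 0  ⇒  r_C1 = 19/2 (r>0 drops 1)

19/2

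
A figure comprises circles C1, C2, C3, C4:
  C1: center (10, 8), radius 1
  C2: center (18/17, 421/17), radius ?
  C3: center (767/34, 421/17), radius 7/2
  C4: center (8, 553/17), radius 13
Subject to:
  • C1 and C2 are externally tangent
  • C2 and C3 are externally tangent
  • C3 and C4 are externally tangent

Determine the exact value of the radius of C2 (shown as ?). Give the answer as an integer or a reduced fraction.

18

1. [ext C1·C2]  r_C2² + 2r_C2 − 360 = 0  ⇒  r_C2 = 18 (r>0 drops 1)
2. [ext C2·C3]  r_C2² + 7r_C2 − 450 = 0  ⇒  r_C2 = 18 (r>0 drops 1)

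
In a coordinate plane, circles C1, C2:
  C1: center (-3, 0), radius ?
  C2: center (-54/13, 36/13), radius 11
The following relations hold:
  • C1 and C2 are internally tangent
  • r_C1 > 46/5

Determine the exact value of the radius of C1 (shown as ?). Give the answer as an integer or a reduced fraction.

1. [int C1,C2]  r_C1² − 22r_C1 + 112 = 0  ⇒  r_C1 = 8 or 14
2. given r_C1 > 46/5: keep 14

14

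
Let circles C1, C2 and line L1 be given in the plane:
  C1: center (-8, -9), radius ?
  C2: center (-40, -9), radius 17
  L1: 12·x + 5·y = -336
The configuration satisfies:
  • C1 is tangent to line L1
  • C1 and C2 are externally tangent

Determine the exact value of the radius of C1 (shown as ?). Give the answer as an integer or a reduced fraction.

1. [C1‖L1]  r_C1² − 225 = 0  ⇒  r_C1 = 15 (r>0 drops 1)
2. [ext C1·C2]  r_C1² + 34r_C1 − 735 = 0  ⇒  r_C1 = 15 (r>0 drops 1)

15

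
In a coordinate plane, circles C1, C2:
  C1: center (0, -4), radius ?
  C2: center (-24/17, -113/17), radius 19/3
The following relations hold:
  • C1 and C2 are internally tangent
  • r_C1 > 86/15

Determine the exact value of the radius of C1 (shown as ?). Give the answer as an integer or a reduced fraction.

28/3

1. [int C1,C2]  r_C1² − (38/3)r_C1 + 280/9 = 0  ⇒  r_C1 = 10/3 or 28/3
2. given r_C1 > 86/15: keep 28/3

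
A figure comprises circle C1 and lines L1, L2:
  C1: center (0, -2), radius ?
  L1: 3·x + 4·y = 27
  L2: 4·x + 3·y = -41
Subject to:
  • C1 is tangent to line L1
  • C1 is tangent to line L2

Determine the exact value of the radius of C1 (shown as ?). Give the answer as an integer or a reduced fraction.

7

1. [C1‖L1]  r_C1² − 49 = 0  ⇒  r_C1 = 7 (r>0 drops 1)
2. [C1‖L2]  r_C1² − 49 = 0  ⇒  r_C1 = 7 (r>0 drops 1)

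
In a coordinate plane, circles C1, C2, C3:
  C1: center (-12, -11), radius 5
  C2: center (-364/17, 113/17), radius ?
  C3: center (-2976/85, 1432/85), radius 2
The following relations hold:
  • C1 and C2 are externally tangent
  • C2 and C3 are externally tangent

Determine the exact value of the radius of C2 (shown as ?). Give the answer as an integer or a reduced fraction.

15

1. [ext C1·C2]  r_C2² + 10r_C2 − 375 = 0  ⇒  r_C2 = 15 (r>0 drops 1)
2. [ext C2·C3]  r_C2² + 4r_C2 − 285 = 0  ⇒  r_C2 = 15 (r>0 drops 1)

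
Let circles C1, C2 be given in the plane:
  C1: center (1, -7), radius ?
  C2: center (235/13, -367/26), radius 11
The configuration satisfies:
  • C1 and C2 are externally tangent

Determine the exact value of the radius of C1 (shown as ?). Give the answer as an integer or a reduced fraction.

15/2

1. [ext C1·C2]  r_C1² + 22r_C1 − 885/4 = 0  ⇒  r_C1 = 15/2 (r>0 drops 1)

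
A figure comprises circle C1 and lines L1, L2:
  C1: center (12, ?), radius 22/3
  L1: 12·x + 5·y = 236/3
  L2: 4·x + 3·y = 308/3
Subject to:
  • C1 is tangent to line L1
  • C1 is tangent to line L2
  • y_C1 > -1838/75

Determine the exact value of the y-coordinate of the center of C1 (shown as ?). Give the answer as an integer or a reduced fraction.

1. [C1‖L1]  y_C1² + (392/15)y_C1 − 964/5 = 0  ⇒  y_C1 = -482/15 or 6
2. [C1‖L2]  y_C1² − (328/9)y_C1 + 548/3 = 0  ⇒  y_C1 = 6 or 274/9

6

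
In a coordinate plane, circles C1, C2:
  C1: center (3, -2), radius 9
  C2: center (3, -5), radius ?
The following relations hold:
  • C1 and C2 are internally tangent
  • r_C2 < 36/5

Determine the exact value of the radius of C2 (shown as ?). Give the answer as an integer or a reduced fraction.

1. [int C1,C2]  r_C2² − 18r_C2 + 72 = 0  ⇒  r_C2 = 6 or 12
2. given r_C2 < 36/5: keep 6

6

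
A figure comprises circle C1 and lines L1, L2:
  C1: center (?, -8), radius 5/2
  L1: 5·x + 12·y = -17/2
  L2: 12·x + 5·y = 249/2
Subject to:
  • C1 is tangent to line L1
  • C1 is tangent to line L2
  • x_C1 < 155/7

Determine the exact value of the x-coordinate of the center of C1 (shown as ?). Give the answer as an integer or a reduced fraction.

1. [C1‖L1]  x_C1² − 35x_C1 + 264 = 0  ⇒  x_C1 = 11 or 24
2. [C1‖L2]  x_C1² − (329/12)x_C1 + 2167/12 = 0  ⇒  x_C1 = 11 or 197/12

11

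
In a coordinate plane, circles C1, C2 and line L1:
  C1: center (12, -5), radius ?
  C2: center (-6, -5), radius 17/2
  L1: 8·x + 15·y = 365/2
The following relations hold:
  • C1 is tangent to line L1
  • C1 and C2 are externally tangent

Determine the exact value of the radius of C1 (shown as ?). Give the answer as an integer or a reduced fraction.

19/2

1. [C1‖L1]  r_C1² − 361/4 = 0  ⇒  r_C1 = 19/2 (r>0 drops 1)
2. [ext C1·C2]  r_C1² + 17r_C1 − 1007/4 = 0  ⇒  r_C1 = 19/2 (r>0 drops 1)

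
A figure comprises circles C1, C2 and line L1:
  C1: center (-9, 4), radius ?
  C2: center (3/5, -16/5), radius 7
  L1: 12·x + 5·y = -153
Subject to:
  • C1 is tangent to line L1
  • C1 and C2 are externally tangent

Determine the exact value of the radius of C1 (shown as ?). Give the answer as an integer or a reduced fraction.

1. [C1‖L1]  r_C1² − 25 = 0  ⇒  r_C1 = 5 (r>0 drops 1)
2. [ext C1·C2]  r_C1² + 14r_C1 − 95 = 0  ⇒  r_C1 = 5 (r>0 drops 1)

5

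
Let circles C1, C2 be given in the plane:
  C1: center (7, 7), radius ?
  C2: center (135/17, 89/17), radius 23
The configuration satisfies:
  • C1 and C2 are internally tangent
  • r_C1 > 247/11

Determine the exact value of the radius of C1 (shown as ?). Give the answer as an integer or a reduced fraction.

25

1. [int C1,C2]  r_C1² − 46r_C1 + 525 = 0  ⇒  r_C1 = 21 or 25
2. given r_C1 > 247/11: keep 25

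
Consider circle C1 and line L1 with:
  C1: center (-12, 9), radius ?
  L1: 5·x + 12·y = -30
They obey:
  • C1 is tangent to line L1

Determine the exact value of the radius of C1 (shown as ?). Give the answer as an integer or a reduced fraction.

6

1. [C1‖L1]  r_C1² − 36 = 0  ⇒  r_C1 = 6 (r>0 drops 1)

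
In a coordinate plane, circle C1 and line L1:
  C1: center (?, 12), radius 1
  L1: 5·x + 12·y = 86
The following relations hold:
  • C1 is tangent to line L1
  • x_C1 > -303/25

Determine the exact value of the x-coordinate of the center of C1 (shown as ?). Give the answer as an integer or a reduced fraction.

-9

1. [C1‖L1]  x_C1² + (116/5)x_C1 + 639/5 = 0  ⇒  x_C1 = -71/5 or -9
2. given x_C1 > -303/25: keep -9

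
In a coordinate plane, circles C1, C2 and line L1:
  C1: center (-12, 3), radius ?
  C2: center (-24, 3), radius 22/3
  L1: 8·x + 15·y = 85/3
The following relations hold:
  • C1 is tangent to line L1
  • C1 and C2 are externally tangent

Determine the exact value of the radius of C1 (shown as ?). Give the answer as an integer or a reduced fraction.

14/3

1. [C1‖L1]  r_C1² − 196/9 = 0  ⇒  r_C1 = 14/3 (r>0 drops 1)
2. [ext C1·C2]  r_C1² + (44/3)r_C1 − 812/9 = 0  ⇒  r_C1 = 14/3 (r>0 drops 1)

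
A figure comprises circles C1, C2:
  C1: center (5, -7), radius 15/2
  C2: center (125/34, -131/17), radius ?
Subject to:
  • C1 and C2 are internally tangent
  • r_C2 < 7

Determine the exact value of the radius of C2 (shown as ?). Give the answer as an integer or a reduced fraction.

1. [int C1,C2]  r_C2² − 15r_C2 + 54 = 0  ⇒  r_C2 = 6 or 9
2. given r_C2 < 7: keep 6

6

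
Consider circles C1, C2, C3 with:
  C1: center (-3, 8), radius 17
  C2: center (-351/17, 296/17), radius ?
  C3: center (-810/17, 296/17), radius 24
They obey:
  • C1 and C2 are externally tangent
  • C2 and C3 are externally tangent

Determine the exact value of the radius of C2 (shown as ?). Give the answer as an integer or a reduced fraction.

3

1. [ext C1·C2]  r_C2² + 34r_C2 − 111 = 0  ⇒  r_C2 = 3 (r>0 drops 1)
2. [ext C2·C3]  r_C2² + 48r_C2 − 153 = 0  ⇒  r_C2 = 3 (r>0 drops 1)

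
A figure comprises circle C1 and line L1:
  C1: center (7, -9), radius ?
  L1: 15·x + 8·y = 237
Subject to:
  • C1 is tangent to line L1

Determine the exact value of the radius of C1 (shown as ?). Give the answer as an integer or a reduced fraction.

1. [C1‖L1]  r_C1² − 144 = 0  ⇒  r_C1 = 12 (r>0 drops 1)

12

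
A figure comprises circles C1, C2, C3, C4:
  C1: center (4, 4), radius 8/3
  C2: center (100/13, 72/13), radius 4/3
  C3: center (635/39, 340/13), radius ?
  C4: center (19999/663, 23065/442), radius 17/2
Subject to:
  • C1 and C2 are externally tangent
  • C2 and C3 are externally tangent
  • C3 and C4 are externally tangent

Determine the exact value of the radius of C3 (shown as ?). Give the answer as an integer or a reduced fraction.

21

1. [ext C2·C3]  r_C3² + (8/3)r_C3 − 497 = 0  ⇒  r_C3 = 21 (r>0 drops 1)
2. [ext C3·C4]  r_C3² + 17r_C3 − 798 = 0  ⇒  r_C3 = 21 (r>0 drops 1)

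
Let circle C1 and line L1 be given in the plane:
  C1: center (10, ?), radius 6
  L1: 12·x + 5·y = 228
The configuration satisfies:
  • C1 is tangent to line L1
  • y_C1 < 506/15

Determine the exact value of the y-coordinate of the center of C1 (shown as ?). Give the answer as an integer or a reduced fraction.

6

1. [C1‖L1]  y_C1² − (216/5)y_C1 + 1116/5 = 0  ⇒  y_C1 = 6 or 186/5
2. given y_C1 < 506/15: keep 6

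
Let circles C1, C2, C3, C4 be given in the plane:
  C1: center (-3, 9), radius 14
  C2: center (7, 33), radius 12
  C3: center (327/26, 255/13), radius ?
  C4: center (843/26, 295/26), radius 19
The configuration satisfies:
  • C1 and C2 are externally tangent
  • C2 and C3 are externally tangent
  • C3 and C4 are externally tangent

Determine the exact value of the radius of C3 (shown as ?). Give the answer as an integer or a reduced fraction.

5/2

1. [ext C2·C3]  r_C3² + 24r_C3 − 265/4 = 0  ⇒  r_C3 = 5/2 (r>0 drops 1)
2. [ext C3·C4]  r_C3² + 38r_C3 − 405/4 = 0  ⇒  r_C3 = 5/2 (r>0 drops 1)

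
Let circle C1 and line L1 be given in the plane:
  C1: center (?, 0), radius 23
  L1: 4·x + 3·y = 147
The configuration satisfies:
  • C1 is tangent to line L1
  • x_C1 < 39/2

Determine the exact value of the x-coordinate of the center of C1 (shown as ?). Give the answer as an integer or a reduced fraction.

1. [C1‖L1]  x_C1² − (147/2)x_C1 + 524 = 0  ⇒  x_C1 = 8 or 131/2
2. given x_C1 < 39/2: keep 8

8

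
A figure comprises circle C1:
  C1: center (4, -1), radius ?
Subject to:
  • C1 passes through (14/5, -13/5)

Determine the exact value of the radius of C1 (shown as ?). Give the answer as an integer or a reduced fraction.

2

1. [C1∋P]  r_C1² − 4 = 0  ⇒  r_C1 = 2 (r>0 drops 1)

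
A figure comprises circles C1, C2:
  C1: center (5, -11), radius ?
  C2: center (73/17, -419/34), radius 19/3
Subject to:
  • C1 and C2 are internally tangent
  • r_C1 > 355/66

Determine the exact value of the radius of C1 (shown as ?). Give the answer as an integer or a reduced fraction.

1. [int C1,C2]  r_C1² − (38/3)r_C1 + 1363/36 = 0  ⇒  r_C1 = 29/6 or 47/6
2. given r_C1 > 355/66: keep 47/6

47/6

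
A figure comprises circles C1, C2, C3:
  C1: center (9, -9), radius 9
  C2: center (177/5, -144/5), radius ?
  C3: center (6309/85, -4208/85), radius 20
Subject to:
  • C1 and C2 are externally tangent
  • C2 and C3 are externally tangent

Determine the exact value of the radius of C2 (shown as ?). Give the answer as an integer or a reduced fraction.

24

1. [ext C1·C2]  r_C2² + 18r_C2 − 1008 = 0  ⇒  r_C2 = 24 (r>0 drops 1)
2. [ext C2·C3]  r_C2² + 40r_C2 − 1536 = 0  ⇒  r_C2 = 24 (r>0 drops 1)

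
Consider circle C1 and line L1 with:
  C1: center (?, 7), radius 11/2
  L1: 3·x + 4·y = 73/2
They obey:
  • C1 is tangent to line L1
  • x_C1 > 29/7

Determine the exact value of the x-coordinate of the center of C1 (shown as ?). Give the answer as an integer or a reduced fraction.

12

1. [C1‖L1]  x_C1² − (17/3)x_C1 − 76 = 0  ⇒  x_C1 = -19/3 or 12
2. given x_C1 > 29/7: keep 12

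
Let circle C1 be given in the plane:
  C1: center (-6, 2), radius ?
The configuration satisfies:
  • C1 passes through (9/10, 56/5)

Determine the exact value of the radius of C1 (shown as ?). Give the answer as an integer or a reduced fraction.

1. [C1∋P]  r_C1² − 529/4 = 0  ⇒  r_C1 = 23/2 (r>0 drops 1)

23/2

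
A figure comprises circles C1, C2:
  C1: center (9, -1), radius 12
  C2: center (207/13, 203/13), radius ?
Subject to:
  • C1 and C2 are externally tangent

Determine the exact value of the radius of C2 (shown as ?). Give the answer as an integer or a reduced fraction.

6

1. [ext C1·C2]  r_C2² + 24r_C2 − 180 = 0  ⇒  r_C2 = 6 (r>0 drops 1)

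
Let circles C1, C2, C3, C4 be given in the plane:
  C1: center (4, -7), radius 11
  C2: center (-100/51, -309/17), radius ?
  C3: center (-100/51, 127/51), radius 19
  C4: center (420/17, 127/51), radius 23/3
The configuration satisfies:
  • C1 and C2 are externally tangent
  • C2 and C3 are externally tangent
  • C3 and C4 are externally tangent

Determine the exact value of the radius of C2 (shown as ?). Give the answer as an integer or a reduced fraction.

1. [ext C1·C2]  r_C2² + 22r_C2 − 355/9 = 0  ⇒  r_C2 = 5/3 (r>0 drops 1)
2. [ext C2·C3]  r_C2² + 38r_C2 − 595/9 = 0  ⇒  r_C2 = 5/3 (r>0 drops 1)

5/3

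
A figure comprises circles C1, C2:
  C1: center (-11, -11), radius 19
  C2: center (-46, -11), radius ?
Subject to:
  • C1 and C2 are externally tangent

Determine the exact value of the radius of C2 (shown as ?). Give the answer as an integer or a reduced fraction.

16

1. [ext C1·C2]  r_C2² + 38r_C2 − 864 = 0  ⇒  r_C2 = 16 (r>0 drops 1)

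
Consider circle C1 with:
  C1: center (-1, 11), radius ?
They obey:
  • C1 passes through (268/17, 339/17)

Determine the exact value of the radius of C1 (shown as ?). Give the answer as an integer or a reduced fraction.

1. [C1∋P]  r_C1² − 361 = 0  ⇒  r_C1 = 19 (r>0 drops 1)

19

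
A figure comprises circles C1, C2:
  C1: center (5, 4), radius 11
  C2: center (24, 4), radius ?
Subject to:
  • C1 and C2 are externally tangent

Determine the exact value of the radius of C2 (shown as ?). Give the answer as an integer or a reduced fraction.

8

1. [ext C1·C2]  r_C2² + 22r_C2 − 240 = 0  ⇒  r_C2 = 8 (r>0 drops 1)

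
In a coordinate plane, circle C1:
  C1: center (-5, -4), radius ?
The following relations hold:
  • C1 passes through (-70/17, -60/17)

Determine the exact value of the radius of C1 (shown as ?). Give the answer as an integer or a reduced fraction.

1. [C1∋P]  r_C1² − 1 = 0  ⇒  r_C1 = 1 (r>0 drops 1)

1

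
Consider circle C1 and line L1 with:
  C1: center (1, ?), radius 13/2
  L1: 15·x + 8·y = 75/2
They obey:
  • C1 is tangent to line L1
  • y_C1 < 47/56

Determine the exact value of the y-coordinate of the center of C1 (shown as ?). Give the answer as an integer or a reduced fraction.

-11

1. [C1‖L1]  y_C1² − (45/8)y_C1 − 1463/8 = 0  ⇒  y_C1 = -11 or 133/8
2. given y_C1 < 47/56: keep -11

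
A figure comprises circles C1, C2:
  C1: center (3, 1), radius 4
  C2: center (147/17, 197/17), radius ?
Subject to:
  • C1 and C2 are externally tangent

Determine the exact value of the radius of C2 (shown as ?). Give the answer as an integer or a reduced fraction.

8

1. [ext C1·C2]  r_C2² + 8r_C2 − 128 = 0  ⇒  r_C2 = 8 (r>0 drops 1)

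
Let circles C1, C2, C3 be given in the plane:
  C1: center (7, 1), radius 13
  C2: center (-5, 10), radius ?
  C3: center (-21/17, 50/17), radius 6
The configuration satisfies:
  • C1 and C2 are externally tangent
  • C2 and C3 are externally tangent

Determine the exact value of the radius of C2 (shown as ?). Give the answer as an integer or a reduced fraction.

1. [ext C1·C2]  r_C2² + 26r_C2 − 56 = 0  ⇒  r_C2 = 2 (r>0 drops 1)
2. [ext C2·C3]  r_C2² + 12r_C2 − 28 = 0  ⇒  r_C2 = 2 (r>0 drops 1)

2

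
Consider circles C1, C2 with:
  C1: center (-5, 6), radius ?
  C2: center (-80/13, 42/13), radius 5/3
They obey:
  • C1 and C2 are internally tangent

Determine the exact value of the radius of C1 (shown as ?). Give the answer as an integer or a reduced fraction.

14/3

1. [int C1,C2]  r_C1² − (10/3)r_C1 − 56/9 = 0  ⇒  r_C1 = 14/3 (r>0 drops 1)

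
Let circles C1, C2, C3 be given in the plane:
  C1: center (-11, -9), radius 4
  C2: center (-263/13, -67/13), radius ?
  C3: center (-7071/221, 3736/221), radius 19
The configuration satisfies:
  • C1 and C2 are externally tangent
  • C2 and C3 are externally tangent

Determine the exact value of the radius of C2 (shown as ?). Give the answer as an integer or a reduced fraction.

6

1. [ext C1·C2]  r_C2² + 8r_C2 − 84 = 0  ⇒  r_C2 = 6 (r>0 drops 1)
2. [ext C2·C3]  r_C2² + 38r_C2 − 264 = 0  ⇒  r_C2 = 6 (r>0 drops 1)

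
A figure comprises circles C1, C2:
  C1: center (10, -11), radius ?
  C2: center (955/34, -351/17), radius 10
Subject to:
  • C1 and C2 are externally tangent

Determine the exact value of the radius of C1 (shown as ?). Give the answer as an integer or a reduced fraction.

21/2

1. [ext C1·C2]  r_C1² + 20r_C1 − 1281/4 = 0  ⇒  r_C1 = 21/2 (r>0 drops 1)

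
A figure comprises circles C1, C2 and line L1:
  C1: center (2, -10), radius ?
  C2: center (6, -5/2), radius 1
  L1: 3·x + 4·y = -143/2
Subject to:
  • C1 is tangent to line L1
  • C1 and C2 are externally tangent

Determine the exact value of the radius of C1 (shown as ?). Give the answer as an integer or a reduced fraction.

1. [C1‖L1]  r_C1² − 225/4 = 0  ⇒  r_C1 = 15/2 (r>0 drops 1)
2. [ext C1·C2]  r_C1² + 2r_C1 − 285/4 = 0  ⇒  r_C1 = 15/2 (r>0 drops 1)

15/2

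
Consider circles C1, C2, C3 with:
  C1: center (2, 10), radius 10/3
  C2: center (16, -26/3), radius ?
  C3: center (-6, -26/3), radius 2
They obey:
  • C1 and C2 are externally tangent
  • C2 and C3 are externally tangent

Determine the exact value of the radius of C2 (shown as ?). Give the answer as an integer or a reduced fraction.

1. [ext C1·C2]  r_C2² + (20/3)r_C2 − 1600/3 = 0  ⇒  r_C2 = 20 (r>0 drops 1)
2. [ext C2·C3]  r_C2² + 4r_C2 − 480 = 0  ⇒  r_C2 = 20 (r>0 drops 1)

20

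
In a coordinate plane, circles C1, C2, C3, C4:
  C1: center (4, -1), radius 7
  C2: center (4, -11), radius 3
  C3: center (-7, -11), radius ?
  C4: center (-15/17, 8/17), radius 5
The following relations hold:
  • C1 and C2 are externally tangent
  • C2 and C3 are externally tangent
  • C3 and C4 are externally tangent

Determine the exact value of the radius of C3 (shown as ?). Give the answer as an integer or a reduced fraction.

8

1. [ext C2·C3]  r_C3² + 6r_C3 − 112 = 0  ⇒  r_C3 = 8 (r>0 drops 1)
2. [ext C3·C4]  r_C3² + 10r_C3 − 144 = 0  ⇒  r_C3 = 8 (r>0 drops 1)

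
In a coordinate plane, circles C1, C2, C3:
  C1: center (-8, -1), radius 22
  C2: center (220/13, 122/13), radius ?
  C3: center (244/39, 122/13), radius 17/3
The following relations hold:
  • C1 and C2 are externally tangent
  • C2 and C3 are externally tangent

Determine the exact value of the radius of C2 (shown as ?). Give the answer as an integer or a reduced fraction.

1. [ext C1·C2]  r_C2² + 44r_C2 − 245 = 0  ⇒  r_C2 = 5 (r>0 drops 1)
2. [ext C2·C3]  r_C2² + (34/3)r_C2 − 245/3 = 0  ⇒  r_C2 = 5 (r>0 drops 1)

5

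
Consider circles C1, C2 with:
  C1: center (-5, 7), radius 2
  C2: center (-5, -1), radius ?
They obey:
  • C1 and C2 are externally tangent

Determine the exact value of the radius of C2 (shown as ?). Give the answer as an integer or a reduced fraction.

1. [ext C1·C2]  r_C2² + 4r_C2 − 60 = 0  ⇒  r_C2 = 6 (r>0 drops 1)

6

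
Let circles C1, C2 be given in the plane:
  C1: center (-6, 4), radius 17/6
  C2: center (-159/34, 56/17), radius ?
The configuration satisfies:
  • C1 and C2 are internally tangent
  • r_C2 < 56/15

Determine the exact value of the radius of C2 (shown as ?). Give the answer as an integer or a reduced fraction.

4/3

1. [int C1,C2]  r_C2² − (17/3)r_C2 + 52/9 = 0  ⇒  r_C2 = 4/3 or 13/3
2. given r_C2 < 56/15: keep 4/3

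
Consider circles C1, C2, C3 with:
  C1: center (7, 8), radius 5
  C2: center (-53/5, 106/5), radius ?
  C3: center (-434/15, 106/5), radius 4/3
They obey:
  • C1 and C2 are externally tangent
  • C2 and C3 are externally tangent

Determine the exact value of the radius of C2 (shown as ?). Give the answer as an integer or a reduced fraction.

17

1. [ext C1·C2]  r_C2² + 10r_C2 − 459 = 0  ⇒  r_C2 = 17 (r>0 drops 1)
2. [ext C2·C3]  r_C2² + (8/3)r_C2 − 1003/3 = 0  ⇒  r_C2 = 17 (r>0 drops 1)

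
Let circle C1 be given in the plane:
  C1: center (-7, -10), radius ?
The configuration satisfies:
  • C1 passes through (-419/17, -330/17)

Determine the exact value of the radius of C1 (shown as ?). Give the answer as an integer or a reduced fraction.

20

1. [C1∋P]  r_C1² − 400 = 0  ⇒  r_C1 = 20 (r>0 drops 1)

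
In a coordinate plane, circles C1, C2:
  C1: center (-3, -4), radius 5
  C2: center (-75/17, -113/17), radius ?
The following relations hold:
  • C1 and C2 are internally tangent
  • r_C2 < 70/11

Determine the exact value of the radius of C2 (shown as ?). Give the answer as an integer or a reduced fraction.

1. [int C1,C2]  r_C2² − 10r_C2 + 16 = 0  ⇒  r_C2 = 2 or 8
2. given r_C2 < 70/11: keep 2

2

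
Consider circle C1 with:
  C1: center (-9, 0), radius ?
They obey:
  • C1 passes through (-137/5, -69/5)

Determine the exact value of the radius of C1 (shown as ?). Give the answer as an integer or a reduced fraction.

23

1. [C1∋P]  r_C1² − 529 = 0  ⇒  r_C1 = 23 (r>0 drops 1)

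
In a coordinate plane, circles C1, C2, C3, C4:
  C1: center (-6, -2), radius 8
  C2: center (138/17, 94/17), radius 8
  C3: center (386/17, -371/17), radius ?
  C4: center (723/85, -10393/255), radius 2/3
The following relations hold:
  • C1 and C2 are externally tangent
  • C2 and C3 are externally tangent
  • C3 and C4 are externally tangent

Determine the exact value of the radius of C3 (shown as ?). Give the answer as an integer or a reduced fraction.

23

1. [ext C2·C3]  r_C3² + 16r_C3 − 897 = 0  ⇒  r_C3 = 23 (r>0 drops 1)
2. [ext C3·C4]  r_C3² + (4/3)r_C3 − 1679/3 = 0  ⇒  r_C3 = 23 (r>0 drops 1)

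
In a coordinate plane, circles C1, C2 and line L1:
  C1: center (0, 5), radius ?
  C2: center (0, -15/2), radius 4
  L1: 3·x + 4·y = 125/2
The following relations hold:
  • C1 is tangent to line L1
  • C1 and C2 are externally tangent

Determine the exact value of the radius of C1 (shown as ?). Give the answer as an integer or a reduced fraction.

1. [C1‖L1]  r_C1² − 289/4 = 0  ⇒  r_C1 = 17/2 (r>0 drops 1)
2. [ext C1·C2]  r_C1² + 8r_C1 − 561/4 = 0  ⇒  r_C1 = 17/2 (r>0 drops 1)

17/2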